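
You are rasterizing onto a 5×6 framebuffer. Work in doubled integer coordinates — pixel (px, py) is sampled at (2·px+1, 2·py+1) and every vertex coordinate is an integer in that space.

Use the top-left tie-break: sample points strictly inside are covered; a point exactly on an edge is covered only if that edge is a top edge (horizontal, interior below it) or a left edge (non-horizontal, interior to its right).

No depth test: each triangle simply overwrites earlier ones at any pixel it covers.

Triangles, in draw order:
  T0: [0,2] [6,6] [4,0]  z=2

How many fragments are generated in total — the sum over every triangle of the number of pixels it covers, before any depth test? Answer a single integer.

T0:
  2·area = 28  (B↔C swapped to make it positive)
  edge (0, 2)→(4, 0): d=(4,-2) top-left  bias=+0
  edge (4, 0)→(6, 6): d=(2,6) right/bottom  bias=-1
  edge (6, 6)→(0, 2): d=(-6,-4) top-left  bias=+0
    (1,0)@(3, 1): e=[2,8,18] → X
    (2,0)@(5, 1): e=[6,-4,26] → .
    (1,1)@(3, 3): e=[10,12,6] → X
    (2,1)@(5, 3): e=[14,0,14] → .  [on edge]
    (1,2)@(3, 5): e=[18,16,-6] → .
    (2,2)@(5, 5): e=[22,4,2] → X
    (3,2)@(7, 5): e=[26,-8,10] → .
    (2,3)@(5, 7): e=[30,8,-10] → .
    (3,4)@(7, 9): e=[42,0,-14] → .  [on edge]
  covered (3 px):
    . X . . .
    . X . . .
    . . X . .
    . . . . .
    . . . . .
    . . . . .

Final: 3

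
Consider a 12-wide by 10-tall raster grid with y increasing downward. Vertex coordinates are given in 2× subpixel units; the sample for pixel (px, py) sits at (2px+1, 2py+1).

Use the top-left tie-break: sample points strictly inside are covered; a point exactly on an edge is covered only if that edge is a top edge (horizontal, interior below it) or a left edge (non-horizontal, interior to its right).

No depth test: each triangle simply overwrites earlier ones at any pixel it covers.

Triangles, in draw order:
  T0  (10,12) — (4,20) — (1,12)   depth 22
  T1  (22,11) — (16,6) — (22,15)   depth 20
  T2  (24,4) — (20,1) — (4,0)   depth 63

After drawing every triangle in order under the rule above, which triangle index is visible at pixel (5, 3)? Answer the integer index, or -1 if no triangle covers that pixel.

T0:
  2·area = 72
  edge (10, 12)→(4, 20): d=(-6,8) right/bottom  bias=-1
  edge (4, 20)→(1, 12): d=(-3,-8) top-left  bias=+0
  edge (1, 12)→(10, 12): d=(9,0) top-left  bias=+0
    (1,6)@(3, 13): e=[50,13,9] → #
    (2,6)@(5, 13): e=[34,29,9] → #
    (3,6)@(7, 13): e=[18,45,9] → #
    (4,6)@(9, 13): e=[2,61,9] → #
    (5,6)@(11, 13): e=[-14,77,9] → ·
    (1,7)@(3, 15): e=[38,7,27] → #
    (4,7)@(9, 15): e=[-10,55,27] → ·
    (1,8)@(3, 17): e=[26,1,45] → #
    (3,8)@(7, 17): e=[-6,33,45] → ·
    (1,9)@(3, 19): e=[14,-5,63] → ·
    (2,9)@(5, 19): e=[-2,11,63] → ·
  covered (9 px):
    · · · · · · · · · · · ·
    · · · · · · · · · · · ·
    · · · · · · · · · · · ·
    · · · · · · · · · · · ·
    · · · · · · · · · · · ·
    · · · · · · · · · · · ·
    · # # # # · · · · · · ·
    · # # # · · · · · · · ·
    · # # · · · · · · · · ·
    · · · · · · · · · · · ·
T1:
  2·area = 24  (B↔C swapped to make it positive)
  edge (22, 11)→(22, 15): d=(0,4) right/bottom  bias=-1
  edge (22, 15)→(16, 6): d=(-6,-9) top-left  bias=+0
  edge (16, 6)→(22, 11): d=(6,5) right/bottom  bias=-1
    (8,3)@(17, 7): e=[20,3,1] → #
    (9,3)@(19, 7): e=[12,21,-9] → ·
    (8,4)@(17, 9): e=[20,-9,13] → ·
    (9,4)@(19, 9): e=[12,9,3] → #
    (10,4)@(21, 9): e=[4,27,-7] → ·
    (9,5)@(19, 11): e=[12,-3,15] → ·
    (10,5)@(21, 11): e=[4,15,5] → #
    (11,5)@(23, 11): e=[-4,33,-5] → ·
    (10,6)@(21, 13): e=[4,3,17] → #
    (11,6)@(23, 13): e=[-4,21,7] → ·
    (10,7)@(21, 15): e=[4,-9,29] → ·
  covered (4 px):
    · · · · · · · · · · · ·
    · · · · · · · · · · · ·
    · · · · · · · · · · · ·
    · · · · · · · · # · · ·
    · · · · · · · · · # · ·
    · · · · · · · · · · # ·
    · · · · · · · · · · # ·
    · · · · · · · · · · · ·
    · · · · · · · · · · · ·
    · · · · · · · · · · · ·
T2:
  2·area = 44  (B↔C swapped to make it positive)
  edge (24, 4)→(4, 0): d=(-20,-4) top-left  bias=+0
  edge (4, 0)→(20, 1): d=(16,1) right/bottom  bias=-1
  edge (20, 1)→(24, 4): d=(4,3) right/bottom  bias=-1
    (4,0)@(9, 1): e=[0,11,33] → #  [on edge]
    (5,0)@(11, 1): e=[8,9,27] → #
    (6,0)@(13, 1): e=[16,7,21] → #
    (7,0)@(15, 1): e=[24,5,15] → #
    (8,0)@(17, 1): e=[32,3,9] → #
    (9,0)@(19, 1): e=[40,1,3] → #
    (10,0)@(21, 1): e=[48,-1,-3] → ·
    (4,1)@(9, 3): e=[-40,43,41] → ·
    (5,1)@(11, 3): e=[-32,41,35] → ·
    (6,1)@(13, 3): e=[-24,39,29] → ·
    (7,1)@(15, 3): e=[-16,37,23] → ·
    (8,1)@(17, 3): e=[-8,35,17] → ·
    (9,1)@(19, 3): e=[0,33,11] → #  [on edge]
  covered (8 px):
    · · · · # # # # # # · ·
    · · · · · · · · · # # ·
    · · · · · · · · · · · ·
    · · · · · · · · · · · ·
    · · · · · · · · · · · ·
    · · · · · · · · · · · ·
    · · · · · · · · · · · ·
    · · · · · · · · · · · ·
    · · · · · · · · · · · ·
    · · · · · · · · · · · ·

Z-buffer (winner per pixel, '.' = empty):
  . . . . 2 2 2 2 2 2 . .
  . . . . . . . . . 2 2 .
  . . . . . . . . . . . .
  . . . . . . . . 1 . . .
  . . . . . . . . . 1 . .
  . . . . . . . . . . 1 .
  . 0 0 0 0 . . . . . 1 .
  . 0 0 0 . . . . . . . .
  . 0 0 . . . . . . . . .
  . . . . . . . . . . . .

Result: -1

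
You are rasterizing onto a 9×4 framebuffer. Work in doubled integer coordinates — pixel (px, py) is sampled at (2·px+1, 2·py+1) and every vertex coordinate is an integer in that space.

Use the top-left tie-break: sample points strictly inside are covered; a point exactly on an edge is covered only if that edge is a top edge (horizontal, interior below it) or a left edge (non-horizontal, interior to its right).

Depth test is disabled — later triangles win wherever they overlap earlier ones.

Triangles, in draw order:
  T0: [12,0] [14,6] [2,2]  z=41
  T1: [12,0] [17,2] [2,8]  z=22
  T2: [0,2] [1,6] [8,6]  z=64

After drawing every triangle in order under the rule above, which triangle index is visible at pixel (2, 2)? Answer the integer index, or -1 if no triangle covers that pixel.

T0:
  2·area = 64
  edge (12, 0)→(14, 6): d=(2,6) right/bottom  bias=-1
  edge (14, 6)→(2, 2): d=(-12,-4) top-left  bias=+0
  edge (2, 2)→(12, 0): d=(10,-2) top-left  bias=+0
    (3,0)@(7, 1): e=[32,32,0] → X  [on edge]
    (4,0)@(9, 1): e=[20,40,4] → X
    (5,0)@(11, 1): e=[8,48,8] → X
    (6,0)@(13, 1): e=[-4,56,12] → .
    (2,1)@(5, 3): e=[48,0,16] → X  [on edge]
    (6,1)@(13, 3): e=[0,32,32] → .  [on edge]
    (2,2)@(5, 5): e=[52,-24,36] → .
    (3,2)@(7, 5): e=[40,-16,40] → .
    (4,2)@(9, 5): e=[28,-8,44] → .
    (5,2)@(11, 5): e=[16,0,48] → X  [on edge]
    (6,2)@(13, 5): e=[4,8,52] → X
    (7,2)@(15, 5): e=[-8,16,56] → .
    (8,3)@(17, 7): e=[-16,0,80] → .  [on edge]
  covered (9 px):
    . . . X X X . . .
    . . X X X X . . .
    . . . . . X X . .
    . . . . . . . . .
T1:
  2·area = 60
  edge (12, 0)→(17, 2): d=(5,2) right/bottom  bias=-1
  edge (17, 2)→(2, 8): d=(-15,6) right/bottom  bias=-1
  edge (2, 8)→(12, 0): d=(10,-8) top-left  bias=+0
    (5,0)@(11, 1): e=[7,51,2] → X
    (6,0)@(13, 1): e=[3,39,18] → X
    (7,0)@(15, 1): e=[-1,27,34] → .
    (4,1)@(9, 3): e=[21,33,6] → X
    (7,1)@(15, 3): e=[9,-3,54] → .
    (3,2)@(7, 5): e=[35,15,10] → X
    (5,2)@(11, 5): e=[27,-9,42] → .
    (6,2)@(13, 5): e=[23,-21,58] → .
    (3,3)@(7, 7): e=[45,-15,30] → .
    (4,3)@(9, 7): e=[41,-27,46] → .
  covered (7 px):
    . . . . . X X . .
    . . . . X X X . .
    . . . X X . . . .
    . . . . . . . . .
T2:
  2·area = 28  (B↔C swapped to make it positive)
  edge (0, 2)→(8, 6): d=(8,4) right/bottom  bias=-1
  edge (8, 6)→(1, 6): d=(-7,0) right/bottom  bias=-1
  edge (1, 6)→(0, 2): d=(-1,-4) top-left  bias=+0
    (0,1)@(1, 3): e=[4,21,3] → X
    (1,1)@(3, 3): e=[-4,21,11] → .
    (0,2)@(1, 5): e=[20,7,1] → X
    (1,2)@(3, 5): e=[12,7,9] → X
    (2,2)@(5, 5): e=[4,7,17] → X
    (3,2)@(7, 5): e=[-4,7,25] → .
    (0,3)@(1, 7): e=[36,-7,-1] → .
    (1,3)@(3, 7): e=[28,-7,7] → .
    (2,3)@(5, 7): e=[20,-7,15] → .
  covered (4 px):
    . . . . . . . . .
    X . . . . . . . .
    X X X . . . . . .
    . . . . . . . . .

Z-buffer (winner per pixel, '.' = empty):
  . . . 0 0 1 1 . .
  2 . 0 0 1 1 1 . .
  2 2 2 1 1 0 0 . .
  . . . . . . . . .

Result: 2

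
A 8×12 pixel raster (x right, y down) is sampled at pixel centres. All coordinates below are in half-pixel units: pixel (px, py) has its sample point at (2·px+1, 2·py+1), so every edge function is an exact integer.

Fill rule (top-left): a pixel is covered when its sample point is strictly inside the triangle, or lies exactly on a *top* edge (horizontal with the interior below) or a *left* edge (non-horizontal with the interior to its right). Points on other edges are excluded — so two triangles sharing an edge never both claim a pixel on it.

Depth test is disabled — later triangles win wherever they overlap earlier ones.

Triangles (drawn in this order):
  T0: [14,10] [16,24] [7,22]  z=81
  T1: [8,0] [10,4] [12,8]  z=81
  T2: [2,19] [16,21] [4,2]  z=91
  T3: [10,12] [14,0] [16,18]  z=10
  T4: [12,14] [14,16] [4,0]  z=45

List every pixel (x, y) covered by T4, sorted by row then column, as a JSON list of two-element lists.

T0:
  2·area = 122
  edge (14, 10)→(16, 24): d=(2,14) right/bottom  bias=-1
  edge (16, 24)→(7, 22): d=(-9,-2) top-left  bias=+0
  edge (7, 22)→(14, 10): d=(7,-12) top-left  bias=+0
    (6,1)@(13, 3): e=[0,183,-61] → ·  [on edge]
    (6,6)@(13, 13): e=[20,93,9] → #
    (7,6)@(15, 13): e=[-8,97,33] → ·
    (6,7)@(13, 15): e=[24,75,23] → #
    (7,7)@(15, 15): e=[-4,79,47] → ·
    (5,8)@(11, 17): e=[56,53,13] → #
    (7,8)@(15, 17): e=[0,61,61] → ·  [on edge]
    (4,9)@(9, 19): e=[88,31,3] → #
    (7,9)@(15, 19): e=[4,43,75] → #
    (4,10)@(9, 21): e=[92,13,17] → #
    (4,11)@(9, 23): e=[96,-5,31] → ·
    (5,11)@(11, 23): e=[68,-1,55] → ·
  covered (14 px):
    · · · · · · · ·
    · · · · · · · ·
    · · · · · · · ·
    · · · · · · · ·
    · · · · · · · ·
    · · · · · · · ·
    · · · · · · # ·
    · · · · · · # ·
    · · · · · # # ·
    · · · · # # # #
    · · · · # # # #
    · · · · · · # #
T1:
  degenerate (2·area = 0) — covers nothing
T2:
  2·area = 242  (B↔C swapped to make it positive)
  edge (2, 19)→(4, 2): d=(2,-17) top-left  bias=+0
  edge (4, 2)→(16, 21): d=(12,19) right/bottom  bias=-1
  edge (16, 21)→(2, 19): d=(-14,-2) top-left  bias=+0
    (2,2)@(5, 5): e=[23,17,202] → #
    (3,2)@(7, 5): e=[57,-21,206] → ·
    (2,3)@(5, 7): e=[27,41,174] → #
    (3,3)@(7, 7): e=[61,3,178] → #
    (4,3)@(9, 7): e=[95,-35,182] → ·
    (2,4)@(5, 9): e=[31,65,146] → #
    (4,4)@(9, 9): e=[99,-11,154] → ·
    (1,5)@(3, 11): e=[1,127,114] → #
    (4,5)@(9, 11): e=[103,13,126] → #
    (5,5)@(11, 11): e=[137,-25,130] → ·
    (1,6)@(3, 13): e=[5,151,86] → #
    (5,6)@(11, 13): e=[141,-1,102] → ·
  covered (30 px):
    · · · · · · · ·
    · · · · · · · ·
    · · # · · · · ·
    · · # # · · · ·
    · · # # · · · ·
    · # # # # · · ·
    · # # # # · · ·
    · # # # # # · ·
    · # # # # # # ·
    · # # # # # # ·
    · · · · · · · ·
    · · · · · · · ·
T3:
  2·area = 96
  edge (10, 12)→(14, 0): d=(4,-12) top-left  bias=+0
  edge (14, 0)→(16, 18): d=(2,18) right/bottom  bias=-1
  edge (16, 18)→(10, 12): d=(-6,-6) top-left  bias=+0
    (0,1)@(1, 3): e=[-144,240,0] → ·  [on edge]
    (6,1)@(13, 3): e=[0,24,72] → #  [on edge]
    (7,1)@(15, 3): e=[24,-12,84] → ·
    (1,2)@(3, 5): e=[-112,208,0] → ·  [on edge]
    (6,2)@(13, 5): e=[8,28,60] → #
    (7,2)@(15, 5): e=[32,-8,72] → ·
    (2,3)@(5, 7): e=[-80,176,0] → ·  [on edge]
    (6,3)@(13, 7): e=[16,32,48] → #
    (7,3)@(15, 7): e=[40,-4,60] → ·
    (3,4)@(7, 9): e=[-48,144,0] → ·  [on edge]
    (5,4)@(11, 9): e=[0,72,24] → #  [on edge]
    (7,4)@(15, 9): e=[48,0,48] → ·  [on edge]
    (4,5)@(9, 11): e=[-16,112,0] → ·  [on edge]
    (5,6)@(11, 13): e=[16,80,0] → #  [on edge]
    (4,7)@(9, 15): e=[0,120,-24] → ·  [on edge]
    (6,7)@(13, 15): e=[48,48,0] → #  [on edge]
    (7,8)@(15, 17): e=[80,16,0] → #  [on edge]
    (3,10)@(7, 21): e=[0,168,-72] → ·  [on edge]
  covered (14 px):
    · · · · · · · ·
    · · · · · · # ·
    · · · · · · # ·
    · · · · · · # ·
    · · · · · # # ·
    · · · · · # # #
    · · · · · # # #
    · · · · · · # #
    · · · · · · · #
    · · · · · · · ·
    · · · · · · · ·
    · · · · · · · ·
T4:
  2·area = 12  (B↔C swapped to make it positive)
  edge (12, 14)→(4, 0): d=(-8,-14) top-left  bias=+0
  edge (4, 0)→(14, 16): d=(10,16) right/bottom  bias=-1
  edge (14, 16)→(12, 14): d=(-2,-2) top-left  bias=+0
    (0,1)@(1, 3): e=[-66,78,0] → ·  [on edge]
    (1,2)@(3, 5): e=[-54,66,0] → ·  [on edge]
    (3,2)@(7, 5): e=[2,2,8] → #
    (4,2)@(9, 5): e=[30,-30,12] → ·
    (2,3)@(5, 7): e=[-42,54,0] → ·  [on edge]
    (3,3)@(7, 7): e=[-14,22,4] → ·
    (3,4)@(7, 9): e=[-30,42,0] → ·  [on edge]
    (4,5)@(9, 11): e=[-18,30,0] → ·  [on edge]
    (5,6)@(11, 13): e=[-6,18,0] → ·  [on edge]
    (6,7)@(13, 15): e=[6,6,0] → #  [on edge]
    (7,7)@(15, 15): e=[34,-26,4] → ·
    (6,8)@(13, 17): e=[-10,26,-4] → ·
    (7,8)@(15, 17): e=[18,-6,0] → ·  [on edge]
  covered (2 px):
    · · · · · · · ·
    · · · · · · · ·
    · · · # · · · ·
    · · · · · · · ·
    · · · · · · · ·
    · · · · · · · ·
    · · · · · · · ·
    · · · · · · # ·
    · · · · · · · ·
    · · · · · · · ·
    · · · · · · · ·
    · · · · · · · ·

Result: [[3,2],[6,7]]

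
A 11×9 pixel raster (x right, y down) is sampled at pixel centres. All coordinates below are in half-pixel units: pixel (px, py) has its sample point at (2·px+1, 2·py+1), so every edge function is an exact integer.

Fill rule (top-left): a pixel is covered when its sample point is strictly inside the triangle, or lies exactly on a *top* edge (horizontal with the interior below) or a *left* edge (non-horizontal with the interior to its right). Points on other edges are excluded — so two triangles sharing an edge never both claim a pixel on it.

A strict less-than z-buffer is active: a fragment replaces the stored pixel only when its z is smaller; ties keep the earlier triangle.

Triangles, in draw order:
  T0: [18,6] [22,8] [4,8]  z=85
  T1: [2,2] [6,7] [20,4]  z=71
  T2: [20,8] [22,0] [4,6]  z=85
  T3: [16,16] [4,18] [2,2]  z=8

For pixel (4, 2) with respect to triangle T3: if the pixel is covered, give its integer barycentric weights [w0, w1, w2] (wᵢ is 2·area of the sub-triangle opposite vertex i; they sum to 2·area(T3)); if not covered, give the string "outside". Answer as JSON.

T0:
  2·area = 36
  edge (18, 6)→(22, 8): d=(4,2) right/bottom  bias=-1
  edge (22, 8)→(4, 8): d=(-18,0) right/bottom  bias=-1
  edge (4, 8)→(18, 6): d=(14,-2) top-left  bias=+0
    (5,3)@(11, 7): e=[18,18,0] → #  [on edge]
    (6,3)@(13, 7): e=[14,18,4] → #
    (7,3)@(15, 7): e=[10,18,8] → #
    (8,3)@(17, 7): e=[6,18,12] → #
    (9,3)@(19, 7): e=[2,18,16] → #
    (10,3)@(21, 7): e=[-2,18,20] → ·
    (5,4)@(11, 9): e=[26,-18,28] → ·
    (6,4)@(13, 9): e=[22,-18,32] → ·
    (7,4)@(15, 9): e=[18,-18,36] → ·
    (8,4)@(17, 9): e=[14,-18,40] → ·
    (9,4)@(19, 9): e=[10,-18,44] → ·
  covered (5 px):
    · · · · · · · · · · ·
    · · · · · · · · · · ·
    · · · · · · · · · · ·
    · · · · · # # # # # ·
    · · · · · · · · · · ·
    · · · · · · · · · · ·
    · · · · · · · · · · ·
    · · · · · · · · · · ·
    · · · · · · · · · · ·
T1:
  2·area = 82  (B↔C swapped to make it positive)
  edge (2, 2)→(20, 4): d=(18,2) right/bottom  bias=-1
  edge (20, 4)→(6, 7): d=(-14,3) right/bottom  bias=-1
  edge (6, 7)→(2, 2): d=(-4,-5) top-left  bias=+0
    (1,1)@(3, 3): e=[16,65,1] → #
    (2,1)@(5, 3): e=[12,59,11] → #
    (3,1)@(7, 3): e=[8,53,21] → #
    (4,1)@(9, 3): e=[4,47,31] → #
    (5,1)@(11, 3): e=[0,41,41] → ·  [on edge]
    (1,2)@(3, 5): e=[52,37,-7] → ·
    (2,2)@(5, 5): e=[48,31,3] → #
    (5,2)@(11, 5): e=[36,13,33] → #
    (6,2)@(13, 5): e=[32,7,43] → #
    (7,2)@(15, 5): e=[28,1,53] → #
    (8,2)@(17, 5): e=[24,-5,63] → ·
    (2,3)@(5, 7): e=[84,3,-5] → ·
  covered (10 px):
    · · · · · · · · · · ·
    · # # # # · · · · · ·
    · · # # # # # # · · ·
    · · · · · · · · · · ·
    · · · · · · · · · · ·
    · · · · · · · · · · ·
    · · · · · · · · · · ·
    · · · · · · · · · · ·
    · · · · · · · · · · ·
T2:
  2·area = 132  (B↔C swapped to make it positive)
  edge (20, 8)→(4, 6): d=(-16,-2) top-left  bias=+0
  edge (4, 6)→(22, 0): d=(18,-6) top-left  bias=+0
  edge (22, 0)→(20, 8): d=(-2,8) right/bottom  bias=-1
    (9,0)@(19, 1): e=[110,0,22] → #  [on edge]
    (10,0)@(21, 1): e=[114,12,6] → #
    (6,1)@(13, 3): e=[66,0,66] → #  [on edge]
    (7,1)@(15, 3): e=[70,12,50] → #
    (8,1)@(17, 3): e=[74,24,34] → #
    (3,2)@(7, 5): e=[22,0,110] → #  [on edge]
    (4,2)@(9, 5): e=[26,12,94] → #
    (5,2)@(11, 5): e=[30,24,78] → #
    (10,2)@(21, 5): e=[50,84,-2] → ·
    (0,3)@(1, 7): e=[-22,0,154] → ·  [on edge]
    (3,3)@(7, 7): e=[-10,36,106] → ·
    (4,3)@(9, 7): e=[-6,48,90] → ·
  covered (18 px):
    · · · · · · · · · # #
    · · · · · · # # # # #
    · · · # # # # # # # ·
    · · · · · · # # # # ·
    · · · · · · · · · · ·
    · · · · · · · · · · ·
    · · · · · · · · · · ·
    · · · · · · · · · · ·
    · · · · · · · · · · ·
T3:
  2·area = 196
  edge (16, 16)→(4, 18): d=(-12,2) right/bottom  bias=-1
  edge (4, 18)→(2, 2): d=(-2,-16) top-left  bias=+0
  edge (2, 2)→(16, 16): d=(14,14) right/bottom  bias=-1
    (0,0)@(1, 1): e=[210,-14,0] → ·  [on edge]
    (1,1)@(3, 3): e=[182,14,0] → ·  [on edge]
    (1,2)@(3, 5): e=[158,10,28] → #
    (2,2)@(5, 5): e=[154,42,0] → ·  [on edge]
    (1,3)@(3, 7): e=[134,6,56] → #
    (2,3)@(5, 7): e=[130,38,28] → #
    (3,3)@(7, 7): e=[126,70,0] → ·  [on edge]
    (1,4)@(3, 9): e=[110,2,84] → #
    (3,4)@(7, 9): e=[102,66,28] → #
    (4,4)@(9, 9): e=[98,98,0] → ·  [on edge]
    (1,5)@(3, 11): e=[86,-2,112] → ·
    (2,5)@(5, 11): e=[82,30,84] → #
    (5,5)@(11, 11): e=[70,126,0] → ·  [on edge]
    (6,6)@(13, 13): e=[42,154,0] → ·  [on edge]
    (7,7)@(15, 15): e=[14,182,0] → ·  [on edge]
    (8,8)@(17, 17): e=[-14,210,0] → ·  [on edge]
  covered (21 px):
    · · · · · · · · · · ·
    · · · · · · · · · · ·
    · # · · · · · · · · ·
    · # # · · · · · · · ·
    · # # # · · · · · · ·
    · · # # # · · · · · ·
    · · # # # # · · · · ·
    · · # # # # # · · · ·
    · · # # # · · · · · ·

Result: "outside"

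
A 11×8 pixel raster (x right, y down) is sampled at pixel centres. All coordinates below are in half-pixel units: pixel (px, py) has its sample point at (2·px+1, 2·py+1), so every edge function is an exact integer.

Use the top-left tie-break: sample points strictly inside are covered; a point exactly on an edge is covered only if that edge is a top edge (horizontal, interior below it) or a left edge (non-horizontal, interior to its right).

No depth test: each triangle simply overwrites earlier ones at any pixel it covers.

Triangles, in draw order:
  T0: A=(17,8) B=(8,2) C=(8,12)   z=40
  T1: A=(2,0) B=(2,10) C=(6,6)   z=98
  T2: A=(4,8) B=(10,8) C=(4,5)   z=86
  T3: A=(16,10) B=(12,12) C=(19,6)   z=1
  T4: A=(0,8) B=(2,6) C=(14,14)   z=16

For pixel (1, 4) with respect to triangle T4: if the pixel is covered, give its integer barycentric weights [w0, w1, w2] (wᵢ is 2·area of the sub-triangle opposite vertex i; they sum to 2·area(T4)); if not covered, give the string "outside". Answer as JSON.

T0:
  2·area = 90  (B↔C swapped to make it positive)
  edge (17, 8)→(8, 12): d=(-9,4) right/bottom  bias=-1
  edge (8, 12)→(8, 2): d=(0,-10) top-left  bias=+0
  edge (8, 2)→(17, 8): d=(9,6) right/bottom  bias=-1
    (4,1)@(9, 3): e=[77,10,3] → #
    (5,1)@(11, 3): e=[69,30,-9] → ·
    (4,2)@(9, 5): e=[59,10,21] → #
    (5,2)@(11, 5): e=[51,30,9] → #
    (6,2)@(13, 5): e=[43,50,-3] → ·
    (4,3)@(9, 7): e=[41,10,39] → #
    (6,3)@(13, 7): e=[25,50,15] → #
    (7,3)@(15, 7): e=[17,70,3] → #
    (8,3)@(17, 7): e=[9,90,-9] → ·
    (4,4)@(9, 9): e=[23,10,57] → #
    (7,4)@(15, 9): e=[-1,70,21] → ·
    (4,5)@(9, 11): e=[5,10,75] → #
  covered (11 px):
    · · · · · · · · · · ·
    · · · · # · · · · · ·
    · · · · # # · · · · ·
    · · · · # # # # · · ·
    · · · · # # # · · · ·
    · · · · # · · · · · ·
    · · · · · · · · · · ·
    · · · · · · · · · · ·
T1:
  2·area = 40  (B↔C swapped to make it positive)
  edge (2, 0)→(6, 6): d=(4,6) right/bottom  bias=-1
  edge (6, 6)→(2, 10): d=(-4,4) right/bottom  bias=-1
  edge (2, 10)→(2, 0): d=(0,-10) top-left  bias=+0
    (5,0)@(11, 1): e=[-50,0,90] → ·  [on edge]
    (1,1)@(3, 3): e=[6,24,10] → #
    (2,1)@(5, 3): e=[-6,16,30] → ·
    (4,1)@(9, 3): e=[-30,0,70] → ·  [on edge]
    (1,2)@(3, 5): e=[14,16,10] → #
    (2,2)@(5, 5): e=[2,8,30] → #
    (3,2)@(7, 5): e=[-10,0,50] → ·  [on edge]
    (1,3)@(3, 7): e=[22,8,10] → #
    (2,3)@(5, 7): e=[10,0,30] → ·  [on edge]
    (1,4)@(3, 9): e=[30,0,10] → ·  [on edge]
    (0,5)@(1, 11): e=[50,0,-10] → ·  [on edge]
  covered (4 px):
    · · · · · · · · · · ·
    · # · · · · · · · · ·
    · # # · · · · · · · ·
    · # · · · · · · · · ·
    · · · · · · · · · · ·
    · · · · · · · · · · ·
    · · · · · · · · · · ·
    · · · · · · · · · · ·
T2:
  2·area = 18  (B↔C swapped to make it positive)
  edge (4, 8)→(4, 5): d=(0,-3) top-left  bias=+0
  edge (4, 5)→(10, 8): d=(6,3) right/bottom  bias=-1
  edge (10, 8)→(4, 8): d=(-6,0) right/bottom  bias=-1
    (2,3)@(5, 7): e=[3,9,6] → #
    (3,3)@(7, 7): e=[9,3,6] → #
    (4,3)@(9, 7): e=[15,-3,6] → ·
    (2,4)@(5, 9): e=[3,21,-6] → ·
    (3,4)@(7, 9): e=[9,15,-6] → ·
  covered (2 px):
    · · · · · · · · · · ·
    · · · · · · · · · · ·
    · · · · · · · · · · ·
    · · # # · · · · · · ·
    · · · · · · · · · · ·
    · · · · · · · · · · ·
    · · · · · · · · · · ·
    · · · · · · · · · · ·
T3:
  2·area = 10
  edge (16, 10)→(12, 12): d=(-4,2) right/bottom  bias=-1
  edge (12, 12)→(19, 6): d=(7,-6) top-left  bias=+0
  edge (19, 6)→(16, 10): d=(-3,4) right/bottom  bias=-1
  covered (0 px):
    · · · · · · · · · · ·
    · · · · · · · · · · ·
    · · · · · · · · · · ·
    · · · · · · · · · · ·
    · · · · · · · · · · ·
    · · · · · · · · · · ·
    · · · · · · · · · · ·
    · · · · · · · · · · ·
T4:
  2·area = 40
  edge (0, 8)→(2, 6): d=(2,-2) top-left  bias=+0
  edge (2, 6)→(14, 14): d=(12,8) right/bottom  bias=-1
  edge (14, 14)→(0, 8): d=(-14,-6) top-left  bias=+0
    (3,0)@(7, 1): e=[0,-100,140] → ·  [on edge]
    (2,1)@(5, 3): e=[0,-60,100] → ·  [on edge]
    (1,2)@(3, 5): e=[0,-20,60] → ·  [on edge]
    (0,3)@(1, 7): e=[0,20,20] → #  [on edge]
    (1,3)@(3, 7): e=[4,4,32] → #
    (2,3)@(5, 7): e=[8,-12,44] → ·
    (0,4)@(1, 9): e=[4,44,-8] → ·
    (1,4)@(3, 9): e=[8,28,4] → #
    (2,4)@(5, 9): e=[12,12,16] → #
    (3,4)@(7, 9): e=[16,-4,28] → ·
    (1,5)@(3, 11): e=[12,52,-24] → ·
    (2,5)@(5, 11): e=[16,36,-12] → ·
    (3,5)@(7, 11): e=[20,20,0] → #  [on edge]
  covered (6 px):
    · · · · · · · · · · ·
    · · · · · · · · · · ·
    · · · · · · · · · · ·
    # # · · · · · · · · ·
    · # # · · · · · · · ·
    · · · # # · · · · · ·
    · · · · · · · · · · ·
    · · · · · · · · · · ·

Result: [28,4,8]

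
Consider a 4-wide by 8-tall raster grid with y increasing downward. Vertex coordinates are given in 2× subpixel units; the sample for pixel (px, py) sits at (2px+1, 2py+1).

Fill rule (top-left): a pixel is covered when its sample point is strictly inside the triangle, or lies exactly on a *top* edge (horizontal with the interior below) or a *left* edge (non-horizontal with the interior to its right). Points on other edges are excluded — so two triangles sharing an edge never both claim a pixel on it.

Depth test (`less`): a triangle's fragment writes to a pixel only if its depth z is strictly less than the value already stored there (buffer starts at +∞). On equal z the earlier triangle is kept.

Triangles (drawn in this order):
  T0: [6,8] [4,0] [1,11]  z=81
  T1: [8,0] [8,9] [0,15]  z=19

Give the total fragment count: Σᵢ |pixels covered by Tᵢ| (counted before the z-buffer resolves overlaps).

T0:
  2·area = 46  (B↔C swapped to make it positive)
  edge (6, 8)→(1, 11): d=(-5,3) right/bottom  bias=-1
  edge (1, 11)→(4, 0): d=(3,-11) top-left  bias=+0
  edge (4, 0)→(6, 8): d=(2,8) right/bottom  bias=-1
    (1,2)@(3, 5): e=[24,4,18] → █
    (2,2)@(5, 5): e=[18,26,2] → █
    (3,2)@(7, 5): e=[12,48,-14] → ·
    (1,3)@(3, 7): e=[14,10,22] → █
    (3,3)@(7, 7): e=[2,54,-10] → ·
    (1,4)@(3, 9): e=[4,16,26] → █
    (2,4)@(5, 9): e=[-2,38,10] → ·
    (0,5)@(1, 11): e=[0,0,46] → ·  [on edge]
    (1,5)@(3, 11): e=[-6,22,30] → ·
  covered (5 px):
    · · · ·
    · · · ·
    · █ █ ·
    · █ █ ·
    · █ · ·
    · · · ·
    · · · ·
    · · · ·
T1:
  2·area = 72
  edge (8, 0)→(8, 9): d=(0,9) right/bottom  bias=-1
  edge (8, 9)→(0, 15): d=(-8,6) right/bottom  bias=-1
  edge (0, 15)→(8, 0): d=(8,-15) top-left  bias=+0
    (3,1)@(7, 3): e=[9,54,9] → █
    (3,2)@(7, 5): e=[9,38,25] → █
    (2,3)@(5, 7): e=[27,34,11] → █
    (2,4)@(5, 9): e=[27,18,27] → █
    (1,5)@(3, 11): e=[45,14,13] → █
    (3,5)@(7, 11): e=[9,-10,73] → ·
    (1,6)@(3, 13): e=[45,-2,29] → ·
    (2,6)@(5, 13): e=[27,-14,59] → ·
  covered (8 px):
    · · · ·
    · · · █
    · · · █
    · · █ █
    · · █ █
    · █ █ ·
    · · · ·
    · · · ·

Result: 13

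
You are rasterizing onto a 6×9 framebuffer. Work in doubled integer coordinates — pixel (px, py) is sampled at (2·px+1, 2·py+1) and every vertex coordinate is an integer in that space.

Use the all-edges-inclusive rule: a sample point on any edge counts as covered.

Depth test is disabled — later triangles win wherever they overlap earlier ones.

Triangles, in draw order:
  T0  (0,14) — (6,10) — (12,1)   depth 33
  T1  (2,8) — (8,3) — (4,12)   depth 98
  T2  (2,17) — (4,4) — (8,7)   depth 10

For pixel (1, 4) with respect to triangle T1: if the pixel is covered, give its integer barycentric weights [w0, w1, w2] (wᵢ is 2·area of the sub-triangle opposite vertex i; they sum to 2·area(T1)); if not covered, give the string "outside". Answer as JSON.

T0:
  2·area = 30  (B↔C swapped to make it positive)
  edge (0, 14)→(12, 1): d=(12,-13) inclusive
  edge (12, 1)→(6, 10): d=(-6,9) inclusive
  edge (6, 10)→(0, 14): d=(-6,4) inclusive
    (4,2)@(9, 5): e=[9,3,18] → X
    (5,2)@(11, 5): e=[35,-15,10] → .
    (3,3)@(7, 7): e=[7,9,14] → X
    (4,3)@(9, 7): e=[33,-9,6] → .
    (2,4)@(5, 9): e=[5,15,10] → X
    (3,4)@(7, 9): e=[31,-3,2] → .
    (1,5)@(3, 11): e=[3,21,6] → X
    (2,5)@(5, 11): e=[29,3,-2] → .
    (0,6)@(1, 13): e=[1,27,2] → X
    (1,6)@(3, 13): e=[27,9,-6] → .
    (0,7)@(1, 15): e=[25,15,-10] → .
  covered (5 px):
    . . . . . .
    . . . . . .
    . . . . X .
    . . . X . .
    . . X . . .
    . X . . . .
    X . . . . .
    . . . . . .
    . . . . . .
T1:
  2·area = 34
  edge (2, 8)→(8, 3): d=(6,-5) inclusive
  edge (8, 3)→(4, 12): d=(-4,9) inclusive
  edge (4, 12)→(2, 8): d=(-2,-4) inclusive
    (3,2)@(7, 5): e=[7,1,26] → X
    (4,2)@(9, 5): e=[17,-17,34] → .
    (2,3)@(5, 7): e=[9,11,14] → X
    (3,3)@(7, 7): e=[19,-7,22] → .
    (1,4)@(3, 9): e=[11,21,2] → X
    (3,4)@(7, 9): e=[31,-15,18] → .
    (1,5)@(3, 11): e=[23,13,-2] → .
    (2,5)@(5, 11): e=[33,-5,6] → .
  covered (4 px):
    . . . . . .
    . . . . . .
    . . . X . .
    . . X . . .
    . X X . . .
    . . . . . .
    . . . . . .
    . . . . . .
    . . . . . .
T2:
  2·area = 58
  edge (2, 17)→(4, 4): d=(2,-13) inclusive
  edge (4, 4)→(8, 7): d=(4,3) inclusive
  edge (8, 7)→(2, 17): d=(-6,10) inclusive
    (2,2)@(5, 5): e=[15,1,42] → X
    (3,2)@(7, 5): e=[41,-5,22] → .
    (2,3)@(5, 7): e=[19,9,30] → X
    (3,3)@(7, 7): e=[45,3,10] → X
    (4,3)@(9, 7): e=[71,-3,-10] → .
    (2,4)@(5, 9): e=[23,17,18] → X
    (3,4)@(7, 9): e=[49,11,-2] → .
    (1,5)@(3, 11): e=[1,31,26] → X
    (3,5)@(7, 11): e=[53,19,-14] → .
    (1,6)@(3, 13): e=[5,39,14] → X
    (2,6)@(5, 13): e=[31,33,-6] → .
    (1,7)@(3, 15): e=[9,47,2] → X
  covered (8 px):
    . . . . . .
    . . . . . .
    . . X . . .
    . . X X . .
    . . X . . .
    . X X . . .
    . X . . . .
    . X . . . .
    . . . . . .

Result: [21,2,11]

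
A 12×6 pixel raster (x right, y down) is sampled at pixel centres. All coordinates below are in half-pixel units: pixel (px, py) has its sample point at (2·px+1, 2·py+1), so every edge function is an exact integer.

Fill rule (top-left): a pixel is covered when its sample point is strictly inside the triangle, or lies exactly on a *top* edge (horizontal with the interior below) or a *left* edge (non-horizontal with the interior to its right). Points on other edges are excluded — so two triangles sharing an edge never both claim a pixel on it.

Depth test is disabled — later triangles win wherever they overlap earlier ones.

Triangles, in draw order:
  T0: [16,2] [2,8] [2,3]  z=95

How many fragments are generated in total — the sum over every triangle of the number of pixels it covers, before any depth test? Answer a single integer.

T0:
  2·area = 70
  edge (16, 2)→(2, 8): d=(-14,6) right/bottom  bias=-1
  edge (2, 8)→(2, 3): d=(0,-5) top-left  bias=+0
  edge (2, 3)→(16, 2): d=(14,-1) top-left  bias=+0
    (1,1)@(3, 3): e=[64,5,1] → █
    (2,1)@(5, 3): e=[52,15,3] → █
    (3,1)@(7, 3): e=[40,25,5] → █
    (4,1)@(9, 3): e=[28,35,7] → █
    (5,1)@(11, 3): e=[16,45,9] → █
    (6,1)@(13, 3): e=[4,55,11] → █
    (7,1)@(15, 3): e=[-8,65,13] → ·
    (1,2)@(3, 5): e=[36,5,29] → █
    (4,2)@(9, 5): e=[0,35,35] → ·  [on edge]
    (5,2)@(11, 5): e=[-12,45,37] → ·
    (6,2)@(13, 5): e=[-24,55,39] → ·
    (1,3)@(3, 7): e=[8,5,57] → █
  covered (10 px):
    · · · · · · · · · · · ·
    · █ █ █ █ █ █ · · · · ·
    · █ █ █ · · · · · · · ·
    · █ · · · · · · · · · ·
    · · · · · · · · · · · ·
    · · · · · · · · · · · ·

Final: 10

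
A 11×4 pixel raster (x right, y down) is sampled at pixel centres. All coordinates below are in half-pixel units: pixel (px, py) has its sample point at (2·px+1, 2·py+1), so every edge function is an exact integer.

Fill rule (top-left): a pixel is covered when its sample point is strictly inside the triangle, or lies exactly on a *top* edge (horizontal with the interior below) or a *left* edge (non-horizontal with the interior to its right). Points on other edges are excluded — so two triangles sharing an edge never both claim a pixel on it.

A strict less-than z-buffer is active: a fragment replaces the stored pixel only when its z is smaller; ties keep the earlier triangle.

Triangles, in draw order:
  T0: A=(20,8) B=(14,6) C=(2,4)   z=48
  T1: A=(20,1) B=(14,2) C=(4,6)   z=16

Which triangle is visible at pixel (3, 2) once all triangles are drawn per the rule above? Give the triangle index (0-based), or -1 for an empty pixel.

T0:
  2·area = 12  (B↔C swapped to make it positive)
  edge (20, 8)→(2, 4): d=(-18,-4) top-left  bias=+0
  edge (2, 4)→(14, 6): d=(12,2) right/bottom  bias=-1
  edge (14, 6)→(20, 8): d=(6,2) right/bottom  bias=-1
    (2,1)@(5, 3): e=[30,-18,0] → ·  [on edge]
    (3,2)@(7, 5): e=[2,2,8] → █
    (4,2)@(9, 5): e=[10,-2,4] → ·
    (5,2)@(11, 5): e=[18,-6,0] → ·  [on edge]
    (3,3)@(7, 7): e=[-34,26,20] → ·
    (8,3)@(17, 7): e=[6,6,0] → ·  [on edge]
  covered (1 px):
    · · · · · · · · · · ·
    · · · · · · · · · · ·
    · · · █ · · · · · · ·
    · · · · · · · · · · ·
T1:
  2·area = 14  (B↔C swapped to make it positive)
  edge (20, 1)→(4, 6): d=(-16,5) right/bottom  bias=-1
  edge (4, 6)→(14, 2): d=(10,-4) top-left  bias=+0
  edge (14, 2)→(20, 1): d=(6,-1) top-left  bias=+0
    (6,1)@(13, 3): e=[3,6,5] → █
    (7,1)@(15, 3): e=[-7,14,7] → ·
    (3,2)@(7, 5): e=[1,2,11] → █
    (4,2)@(9, 5): e=[-9,10,13] → ·
    (6,2)@(13, 5): e=[-29,26,17] → ·
    (3,3)@(7, 7): e=[-31,22,23] → ·
  covered (2 px):
    · · · · · · · · · · ·
    · · · · · · █ · · · ·
    · · · █ · · · · · · ·
    · · · · · · · · · · ·

Z-buffer (winner per pixel, '.' = empty):
  . . . . . . . . . . .
  . . . . . . 1 . . . .
  . . . 1 . . . . . . .
  . . . . . . . . . . .

Result: 1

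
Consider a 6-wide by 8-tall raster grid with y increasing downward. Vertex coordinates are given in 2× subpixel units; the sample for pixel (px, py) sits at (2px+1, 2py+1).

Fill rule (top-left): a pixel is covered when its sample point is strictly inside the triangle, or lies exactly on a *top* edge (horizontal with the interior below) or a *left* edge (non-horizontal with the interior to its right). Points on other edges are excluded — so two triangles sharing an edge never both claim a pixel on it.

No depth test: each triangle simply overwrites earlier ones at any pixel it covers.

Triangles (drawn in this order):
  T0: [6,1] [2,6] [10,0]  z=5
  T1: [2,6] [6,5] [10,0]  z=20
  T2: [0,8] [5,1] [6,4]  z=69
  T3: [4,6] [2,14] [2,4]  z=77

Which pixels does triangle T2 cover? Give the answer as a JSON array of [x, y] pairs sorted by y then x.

T0:
  2·area = 16  (B↔C swapped to make it positive)
  edge (6, 1)→(10, 0): d=(4,-1) top-left  bias=+0
  edge (10, 0)→(2, 6): d=(-8,6) right/bottom  bias=-1
  edge (2, 6)→(6, 1): d=(4,-5) top-left  bias=+0
    (3,0)@(7, 1): e=[1,10,5] → █
    (4,0)@(9, 1): e=[3,-2,15] → ·
    (2,1)@(5, 3): e=[7,6,3] → █
    (3,1)@(7, 3): e=[9,-6,13] → ·
    (1,2)@(3, 5): e=[13,2,1] → █
    (2,2)@(5, 5): e=[15,-10,11] → ·
    (1,3)@(3, 7): e=[21,-14,9] → ·
  covered (3 px):
    · · · █ · ·
    · · █ · · ·
    · █ · · · ·
    · · · · · ·
    · · · · · ·
    · · · · · ·
    · · · · · ·
    · · · · · ·
T1:
  2·area = 16  (B↔C swapped to make it positive)
  edge (2, 6)→(10, 0): d=(8,-6) top-left  bias=+0
  edge (10, 0)→(6, 5): d=(-4,5) right/bottom  bias=-1
  edge (6, 5)→(2, 6): d=(-4,1) right/bottom  bias=-1
    (4,0)@(9, 1): e=[2,1,13] → █
    (5,0)@(11, 1): e=[14,-9,11] → ·
    (3,1)@(7, 3): e=[6,3,7] → █
    (4,1)@(9, 3): e=[18,-7,5] → ·
    (2,2)@(5, 5): e=[10,5,1] → █
    (3,2)@(7, 5): e=[22,-5,-1] → ·
    (2,3)@(5, 7): e=[26,-3,-7] → ·
  covered (3 px):
    · · · · █ ·
    · · · █ · ·
    · · █ · · ·
    · · · · · ·
    · · · · · ·
    · · · · · ·
    · · · · · ·
    · · · · · ·
T2:
  2·area = 22
  edge (0, 8)→(5, 1): d=(5,-7) top-left  bias=+0
  edge (5, 1)→(6, 4): d=(1,3) right/bottom  bias=-1
  edge (6, 4)→(0, 8): d=(-6,4) right/bottom  bias=-1
    (2,0)@(5, 1): e=[0,0,22] → ·  [on edge]
    (2,1)@(5, 3): e=[10,2,10] → █
    (3,1)@(7, 3): e=[24,-4,2] → ·
    (1,2)@(3, 5): e=[6,10,6] → █
    (2,2)@(5, 5): e=[20,4,-2] → ·
    (0,3)@(1, 7): e=[2,18,2] → █
    (1,3)@(3, 7): e=[16,12,-6] → ·
    (3,3)@(7, 7): e=[44,0,-22] → ·  [on edge]
    (0,4)@(1, 9): e=[12,20,-10] → ·
    (4,6)@(9, 13): e=[88,0,-66] → ·  [on edge]
  covered (3 px):
    · · · · · ·
    · · █ · · ·
    · █ · · · ·
    █ · · · · ·
    · · · · · ·
    · · · · · ·
    · · · · · ·
    · · · · · ·
T3:
  2·area = 20
  edge (4, 6)→(2, 14): d=(-2,8) right/bottom  bias=-1
  edge (2, 14)→(2, 4): d=(0,-10) top-left  bias=+0
  edge (2, 4)→(4, 6): d=(2,2) right/bottom  bias=-1
    (0,1)@(1, 3): e=[30,-10,0] → ·  [on edge]
    (1,2)@(3, 5): e=[10,10,0] → ·  [on edge]
    (1,3)@(3, 7): e=[6,10,4] → █
    (2,3)@(5, 7): e=[-10,30,0] → ·  [on edge]
    (1,4)@(3, 9): e=[2,10,8] → █
    (2,4)@(5, 9): e=[-14,30,4] → ·
    (3,4)@(7, 9): e=[-30,50,0] → ·  [on edge]
    (1,5)@(3, 11): e=[-2,10,12] → ·
    (4,5)@(9, 11): e=[-50,70,0] → ·  [on edge]
    (5,6)@(11, 13): e=[-70,90,0] → ·  [on edge]
  covered (2 px):
    · · · · · ·
    · · · · · ·
    · · · · · ·
    · █ · · · ·
    · █ · · · ·
    · · · · · ·
    · · · · · ·
    · · · · · ·

Final: [[2,1],[1,2],[0,3]]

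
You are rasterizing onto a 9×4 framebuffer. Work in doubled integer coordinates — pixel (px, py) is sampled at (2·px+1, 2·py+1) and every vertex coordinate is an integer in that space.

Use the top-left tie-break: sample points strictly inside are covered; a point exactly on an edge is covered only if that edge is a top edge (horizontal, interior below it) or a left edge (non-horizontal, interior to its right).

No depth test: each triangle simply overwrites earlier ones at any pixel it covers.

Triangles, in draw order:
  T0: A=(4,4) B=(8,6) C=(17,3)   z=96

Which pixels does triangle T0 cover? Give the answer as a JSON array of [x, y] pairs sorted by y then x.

T0:
  2·area = 30  (B↔C swapped to make it positive)
  edge (4, 4)→(17, 3): d=(13,-1) top-left  bias=+0
  edge (17, 3)→(8, 6): d=(-9,3) right/bottom  bias=-1
  edge (8, 6)→(4, 4): d=(-4,-2) top-left  bias=+0
    (8,1)@(17, 3): e=[0,0,30] → ·  [on edge]
    (3,2)@(7, 5): e=[16,12,2] → #
    (4,2)@(9, 5): e=[18,6,6] → #
    (5,2)@(11, 5): e=[20,0,10] → ·  [on edge]
    (2,3)@(5, 7): e=[40,0,-10] → ·  [on edge]
    (3,3)@(7, 7): e=[42,-6,-6] → ·
    (4,3)@(9, 7): e=[44,-12,-2] → ·
  covered (2 px):
    · · · · · · · · ·
    · · · · · · · · ·
    · · · # # · · · ·
    · · · · · · · · ·

Final: [[3,2],[4,2]]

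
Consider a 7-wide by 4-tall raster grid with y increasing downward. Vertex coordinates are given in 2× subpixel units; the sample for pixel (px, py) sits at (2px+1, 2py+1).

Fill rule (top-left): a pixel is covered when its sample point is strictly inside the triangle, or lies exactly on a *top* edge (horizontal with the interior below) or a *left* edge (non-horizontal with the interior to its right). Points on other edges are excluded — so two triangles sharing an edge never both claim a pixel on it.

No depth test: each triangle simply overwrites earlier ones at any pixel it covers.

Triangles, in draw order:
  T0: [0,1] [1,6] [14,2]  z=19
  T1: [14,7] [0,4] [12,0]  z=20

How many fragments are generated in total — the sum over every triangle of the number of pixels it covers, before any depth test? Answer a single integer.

T0:
  2·area = 69  (B↔C swapped to make it positive)
  edge (0, 1)→(14, 2): d=(14,1) right/bottom  bias=-1
  edge (14, 2)→(1, 6): d=(-13,4) right/bottom  bias=-1
  edge (1, 6)→(0, 1): d=(-1,-5) top-left  bias=+0
    (0,1)@(1, 3): e=[27,39,3] → █
    (1,1)@(3, 3): e=[25,31,13] → █
    (2,1)@(5, 3): e=[23,23,23] → █
    (3,1)@(7, 3): e=[21,15,33] → █
    (4,1)@(9, 3): e=[19,7,43] → █
    (5,1)@(11, 3): e=[17,-1,53] → ·
    (0,2)@(1, 5): e=[55,13,1] → █
    (2,2)@(5, 5): e=[51,-3,21] → ·
    (3,2)@(7, 5): e=[49,-11,31] → ·
    (4,2)@(9, 5): e=[47,-19,41] → ·
    (0,3)@(1, 7): e=[83,-13,-1] → ·
    (1,3)@(3, 7): e=[81,-21,9] → ·
  covered (7 px):
    · · · · · · ·
    █ █ █ █ █ · ·
    █ █ · · · · ·
    · · · · · · ·
T1:
  2·area = 92
  edge (14, 7)→(0, 4): d=(-14,-3) top-left  bias=+0
  edge (0, 4)→(12, 0): d=(12,-4) top-left  bias=+0
  edge (12, 0)→(14, 7): d=(2,7) right/bottom  bias=-1
    (4,0)@(9, 1): e=[69,0,23] → █  [on edge]
    (5,0)@(11, 1): e=[75,8,9] → █
    (6,0)@(13, 1): e=[81,16,-5] → ·
    (1,1)@(3, 3): e=[23,0,69] → █  [on edge]
    (2,1)@(5, 3): e=[29,8,55] → █
    (3,1)@(7, 3): e=[35,16,41] → █
    (6,1)@(13, 3): e=[53,40,-1] → ·
    (1,2)@(3, 5): e=[-5,24,73] → ·
    (2,2)@(5, 5): e=[1,32,59] → █
    (6,2)@(13, 5): e=[25,64,3] → █
    (2,3)@(5, 7): e=[-27,56,63] → ·
    (3,3)@(7, 7): e=[-21,64,49] → ·
  covered (12 px):
    · · · · █ █ ·
    · █ █ █ █ █ ·
    · · █ █ █ █ █
    · · · · · · ·

Result: 19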